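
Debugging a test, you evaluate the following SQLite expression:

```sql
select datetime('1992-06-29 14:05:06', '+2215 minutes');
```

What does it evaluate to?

2215 minutes = 36h 55m; +2215 minutes from 1992-06-29 14:05:06 is 1992-07-01 03:00:06 (crosses midnight).

1992-07-01 03:00:06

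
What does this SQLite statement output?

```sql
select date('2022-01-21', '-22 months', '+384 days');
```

2021-04-09

Adding -22 months to 2022-01-21 gives 2020-03-21.
Applying '+384 days' to 2020-03-21: counting 384 days forward gives 2021-04-09.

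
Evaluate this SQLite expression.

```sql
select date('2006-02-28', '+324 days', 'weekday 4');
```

2007-01-18

Applying '+324 days' to 2006-02-28: counting 324 days forward gives 2007-01-18.
`weekday 4` advances to the next Thursday; 2007-01-18 is already a Thursday, so it stays at 2007-01-18.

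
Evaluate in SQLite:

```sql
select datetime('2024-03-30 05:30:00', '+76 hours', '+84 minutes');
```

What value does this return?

2024-04-02 10:54:00

+76 hours from 2024-03-30 05:30:00 is 2024-04-02 09:30:00 (crosses midnight).
84 minutes = 1h 24m; +84 minutes from 2024-04-02 09:30:00 is 2024-04-02 10:54:00.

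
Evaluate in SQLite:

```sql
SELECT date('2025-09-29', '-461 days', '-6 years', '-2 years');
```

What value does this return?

2016-06-25

Applying '-461 days' to 2025-09-29: counting 461 days back gives 2024-06-25.
Adding -6 years to 2024-06-25 gives 2018-06-25.
Adding -2 years to 2018-06-25 gives 2016-06-25.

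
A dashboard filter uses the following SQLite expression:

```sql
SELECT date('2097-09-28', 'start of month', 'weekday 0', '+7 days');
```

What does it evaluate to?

`start of month` rewinds 2097-09-28 to 2097-09-01.
`weekday 0` advances to the next Sunday; 2097-09-01 is already a Sunday, so it stays at 2097-09-01.
Advancing 7 more days within September lands on 2097-09-08.

2097-09-08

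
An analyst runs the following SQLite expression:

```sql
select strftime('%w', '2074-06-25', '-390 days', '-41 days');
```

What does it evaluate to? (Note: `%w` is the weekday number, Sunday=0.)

4

First apply '-390 days', '-41 days': 2074-06-25 → 2073-04-20.
2073-04-20 is a Thursday; with Sunday=0 that is 4.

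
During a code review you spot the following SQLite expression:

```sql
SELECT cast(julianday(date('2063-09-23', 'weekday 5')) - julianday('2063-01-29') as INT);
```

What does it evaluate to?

`weekday 5` advances to the next Friday; 2063-09-23 is a Sunday, so it moves forward to 2063-09-28.
2 days remain in January 2063 after the 29th (31 − 29).
Full months from February 2063 through August 2063 contribute their day counts.
Then 28 days into September 2063.
Total: 2 + 28 + 31 + 30 + 31 + 30 + 31 + 31 + 28 = 242.

242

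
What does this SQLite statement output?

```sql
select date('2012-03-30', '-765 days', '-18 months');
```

2008-08-24

Applying '-765 days' to 2012-03-30: counting 765 days back gives 2010-02-24.
Adding -18 months to 2010-02-24 gives 2008-08-24.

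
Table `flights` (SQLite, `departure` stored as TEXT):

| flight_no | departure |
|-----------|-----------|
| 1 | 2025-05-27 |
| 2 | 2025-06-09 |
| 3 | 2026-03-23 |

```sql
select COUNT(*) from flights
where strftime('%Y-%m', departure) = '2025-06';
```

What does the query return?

1

Rows with year-month 2025-06: 2025-06-09 → 1.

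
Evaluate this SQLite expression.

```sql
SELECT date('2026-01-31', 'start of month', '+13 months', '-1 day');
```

2027-01-31

`start of month` rewinds 2026-01-31 to 2026-01-01.
Adding +13 months to 2026-01-01 gives 2027-02-01.
Going back 1 day from 2027-02-01 reaches 2027-01-31 (last day of January, 31 days).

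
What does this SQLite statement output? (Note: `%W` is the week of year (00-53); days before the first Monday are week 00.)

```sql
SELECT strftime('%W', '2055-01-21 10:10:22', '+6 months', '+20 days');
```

First apply '+6 months', '+20 days': 2055-01-21 10:10:22 → 2055-08-10 10:10:22.
2055-08-10 is a Tuesday. SQLite's %W counts Mondays since the year started; the result is 32.

32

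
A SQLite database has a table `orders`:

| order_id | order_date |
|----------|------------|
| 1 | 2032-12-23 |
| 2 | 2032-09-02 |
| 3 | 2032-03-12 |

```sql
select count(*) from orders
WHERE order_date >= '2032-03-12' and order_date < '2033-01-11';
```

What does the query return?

Rows in [2032-03-12, 2033-01-11): 2032-12-23, 2032-09-02, 2032-03-12 → 3 rows.

3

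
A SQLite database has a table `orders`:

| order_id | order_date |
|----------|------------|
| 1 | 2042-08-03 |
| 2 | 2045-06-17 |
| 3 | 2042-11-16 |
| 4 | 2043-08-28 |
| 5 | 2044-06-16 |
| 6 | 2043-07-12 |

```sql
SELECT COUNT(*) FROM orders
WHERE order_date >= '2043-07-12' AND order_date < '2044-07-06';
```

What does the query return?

Rows in [2043-07-12, 2044-07-06): 2043-08-28, 2044-06-16, 2043-07-12 → 3 rows.

3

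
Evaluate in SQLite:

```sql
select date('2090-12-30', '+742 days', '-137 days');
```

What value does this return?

Applying '+742 days' to 2090-12-30: counting 742 days forward gives 2093-01-10.
Applying '-137 days' to 2093-01-10: counting 137 days back gives 2092-08-26.

2092-08-26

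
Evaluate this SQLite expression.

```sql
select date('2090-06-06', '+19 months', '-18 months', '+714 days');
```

Adding +19 months to 2090-06-06 gives 2092-01-06.
Adding -18 months to 2092-01-06 gives 2090-07-06.
Applying '+714 days' to 2090-07-06: counting 714 days forward gives 2092-06-19.

2092-06-19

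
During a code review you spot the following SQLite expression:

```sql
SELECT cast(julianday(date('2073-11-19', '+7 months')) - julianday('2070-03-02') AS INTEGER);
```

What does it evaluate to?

1570

Adding +7 months to 2073-11-19 gives 2074-06-19.
29 days remain in March 2070 after the 2nd (31 − 2).
Full months from April 2070 through May 2074 contribute their day counts.
Then 19 days into June 2074.
Total: 29 + 30 + 31 + 30 + 31 + 31 + 30 + 31 + 30 + 31 + 31 + 28 + 31 + 30 + 31 + 30 + 31 + 31 + 30 + 31 + 30 + 31 + 31 + 29 + 31 + 30 + 31 + 30 + 31 + 31 + 30 + 31 + 30 + 31 + 31 + 28 + 31 + 30 + 31 + 30 + 31 + 31 + 30 + 31 + 30 + 31 + 31 + 28 + 31 + 30 + 31 + 19 = 1570.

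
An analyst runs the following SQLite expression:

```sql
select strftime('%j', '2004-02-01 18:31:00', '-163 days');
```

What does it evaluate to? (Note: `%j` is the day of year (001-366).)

234

First apply '-163 days': 2004-02-01 18:31:00 → 2003-08-22 18:31:00.
Day-of-year for 2003-08-22: days since 2003-01-01 inclusive = 234, zero-padded to 234.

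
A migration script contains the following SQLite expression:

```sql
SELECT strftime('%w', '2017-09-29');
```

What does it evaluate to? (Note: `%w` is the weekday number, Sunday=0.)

5

2017-09-29 is a Friday; with Sunday=0 that is 5.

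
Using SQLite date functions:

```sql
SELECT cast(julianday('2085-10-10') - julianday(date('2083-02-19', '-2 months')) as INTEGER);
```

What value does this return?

1026

Adding -2 months to 2083-02-19 gives 2082-12-19.
12 days remain in December 2082 after the 19th (31 − 19).
Full months from January 2083 through September 2085 contribute their day counts.
Then 10 days into October 2085.
Total: 12 + 31 + 28 + 31 + 30 + 31 + 30 + 31 + 31 + 30 + 31 + 30 + 31 + 31 + 29 + 31 + 30 + 31 + 30 + 31 + 31 + 30 + 31 + 30 + 31 + 31 + 28 + 31 + 30 + 31 + 30 + 31 + 31 + 30 + 10 = 1026.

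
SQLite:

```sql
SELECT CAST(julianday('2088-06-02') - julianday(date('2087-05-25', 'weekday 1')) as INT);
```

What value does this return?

`weekday 1` advances to the next Monday; 2087-05-25 is a Sunday, so it moves forward to 2087-05-26.
5 days remain in May 2087 after the 26th (31 − 26).
Full months from June 2087 through May 2088 contribute their day counts.
Then 2 days into June 2088.
Total: 5 + 30 + 31 + 31 + 30 + 31 + 30 + 31 + 31 + 29 + 31 + 30 + 31 + 2 = 373.

373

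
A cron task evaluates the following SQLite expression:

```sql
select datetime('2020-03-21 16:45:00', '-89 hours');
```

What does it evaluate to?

2020-03-17 23:45:00

-89 hours from 2020-03-21 16:45:00 is 2020-03-17 23:45:00 (crosses midnight).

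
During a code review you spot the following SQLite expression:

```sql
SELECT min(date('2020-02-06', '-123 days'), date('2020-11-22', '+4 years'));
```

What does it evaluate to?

2019-10-06

date('2020-02-06', '-123 days') → 2019-10-06.
date('2020-11-22', '+4 years') → 2024-11-22.
Earlier of the two is 2019-10-06.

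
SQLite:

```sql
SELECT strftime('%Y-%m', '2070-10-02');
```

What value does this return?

2070-10

`%Y-%m` extracts the year-month: 2070-10.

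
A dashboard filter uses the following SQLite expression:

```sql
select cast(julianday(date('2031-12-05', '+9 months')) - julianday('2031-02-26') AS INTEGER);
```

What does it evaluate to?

557

Adding +9 months to 2031-12-05 gives 2032-09-05.
2 days remain in February 2031 after the 26th (28 − 26).
Full months from March 2031 through August 2032 contribute their day counts.
Then 5 days into September 2032.
Total: 2 + 31 + 30 + 31 + 30 + 31 + 31 + 30 + 31 + 30 + 31 + 31 + 29 + 31 + 30 + 31 + 30 + 31 + 31 + 5 = 557.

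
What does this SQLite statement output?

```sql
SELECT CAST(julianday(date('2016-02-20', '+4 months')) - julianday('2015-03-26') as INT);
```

Adding +4 months to 2016-02-20 gives 2016-06-20.
5 days remain in March 2015 after the 26th (31 − 26).
Full months from April 2015 through May 2016 contribute their day counts.
Then 20 days into June 2016.
Total: 5 + 30 + 31 + 30 + 31 + 31 + 30 + 31 + 30 + 31 + 31 + 29 + 31 + 30 + 31 + 20 = 452.

452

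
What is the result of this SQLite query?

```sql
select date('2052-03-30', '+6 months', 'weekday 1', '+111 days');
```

Adding +6 months to 2052-03-30 gives 2052-09-30.
`weekday 1` advances to the next Monday; 2052-09-30 is already a Monday, so it stays at 2052-09-30.
Applying '+111 days' to 2052-09-30: counting 111 days forward gives 2053-01-19.

2053-01-19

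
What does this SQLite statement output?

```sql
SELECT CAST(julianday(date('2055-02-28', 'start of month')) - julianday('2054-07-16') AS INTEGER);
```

200

`start of month` rewinds 2055-02-28 to 2055-02-01.
15 days remain in July 2054 after the 16th (31 − 16).
Full months from August 2054 through January 2055 contribute their day counts.
Then 1 day into February 2055.
Total: 15 + 31 + 30 + 31 + 30 + 31 + 31 + 1 = 200.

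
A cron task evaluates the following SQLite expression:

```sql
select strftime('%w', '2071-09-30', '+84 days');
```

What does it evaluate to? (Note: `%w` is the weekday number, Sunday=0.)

First apply '+84 days': 2071-09-30 → 2071-12-23.
2071-12-23 is a Wednesday; with Sunday=0 that is 3.

3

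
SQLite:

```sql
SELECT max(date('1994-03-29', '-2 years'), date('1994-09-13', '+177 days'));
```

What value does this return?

date('1994-03-29', '-2 years') → 1992-03-29.
date('1994-09-13', '+177 days') → 1995-03-09.
Later of the two is 1995-03-09.

1995-03-09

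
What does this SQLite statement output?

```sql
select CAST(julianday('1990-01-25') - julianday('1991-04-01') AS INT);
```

6 days remain in January 1990 after the 25th (31 − 25).
Full months from February 1990 through March 1991 contribute their day counts.
Then 1 day into April 1991.
Total: 6 + 28 + 31 + 30 + 31 + 30 + 31 + 31 + 30 + 31 + 30 + 31 + 31 + 28 + 31 + 1 = 431.
The subtraction is earlier − later, so the result is −431 → -431.

-431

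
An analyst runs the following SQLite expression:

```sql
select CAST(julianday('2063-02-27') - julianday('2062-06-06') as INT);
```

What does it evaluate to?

24 days remain in June 2062 after the 6th (30 − 6).
Full months from July 2062 through January 2063 contribute their day counts.
Then 27 days into February 2063.
Total: 24 + 31 + 31 + 30 + 31 + 30 + 31 + 31 + 27 = 266.

266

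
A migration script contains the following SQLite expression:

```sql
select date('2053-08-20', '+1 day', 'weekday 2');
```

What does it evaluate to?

Advancing 1 more day within August lands on 2053-08-21.
`weekday 2` advances to the next Tuesday; 2053-08-21 is a Thursday, so it moves forward to 2053-08-26.

2053-08-26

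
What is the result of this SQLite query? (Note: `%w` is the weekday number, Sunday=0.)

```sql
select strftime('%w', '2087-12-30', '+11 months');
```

First apply '+11 months': 2087-12-30 → 2088-11-30.
2088-11-30 is a Tuesday; with Sunday=0 that is 2.

2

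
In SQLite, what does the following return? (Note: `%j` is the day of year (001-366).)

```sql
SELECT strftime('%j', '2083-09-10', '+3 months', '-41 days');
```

303

First apply '+3 months', '-41 days': 2083-09-10 → 2083-10-30.
Day-of-year for 2083-10-30: days since 2083-01-01 inclusive = 303, zero-padded to 303.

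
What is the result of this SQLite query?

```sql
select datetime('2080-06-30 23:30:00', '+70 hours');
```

2080-07-03 21:30:00

+70 hours from 2080-06-30 23:30:00 is 2080-07-03 21:30:00 (crosses midnight).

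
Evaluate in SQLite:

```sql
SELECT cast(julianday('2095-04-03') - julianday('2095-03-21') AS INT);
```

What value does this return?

10 days remain in March 2095 after the 21st (31 − 21).
Then 3 days into April 2095.
Total: 10 + 3 = 13.

13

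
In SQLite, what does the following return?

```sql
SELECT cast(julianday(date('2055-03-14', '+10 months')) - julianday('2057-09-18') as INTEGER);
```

Adding +10 months to 2055-03-14 gives 2056-01-14.
17 days remain in January 2056 after the 14th (31 − 14).
Full months from February 2056 through August 2057 contribute their day counts.
Then 18 days into September 2057.
Total: 17 + 29 + 31 + 30 + 31 + 30 + 31 + 31 + 30 + 31 + 30 + 31 + 31 + 28 + 31 + 30 + 31 + 30 + 31 + 31 + 18 = 613.
The subtraction is earlier − later, so the result is −613 → -613.

-613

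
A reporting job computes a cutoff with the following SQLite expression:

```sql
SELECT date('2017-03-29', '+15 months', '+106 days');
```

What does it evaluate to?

2018-10-13

Adding +15 months to 2017-03-29 gives 2018-06-29.
Applying '+106 days' to 2018-06-29: counting 106 days forward gives 2018-10-13.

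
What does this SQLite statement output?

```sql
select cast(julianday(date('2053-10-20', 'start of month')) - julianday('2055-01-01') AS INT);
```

`start of month` rewinds 2053-10-20 to 2053-10-01.
30 days remain in October 2053 after the 1st (31 − 1).
Full months from November 2053 through December 2054 contribute their day counts.
Then 1 day into January 2055.
Total: 30 + 30 + 31 + 31 + 28 + 31 + 30 + 31 + 30 + 31 + 31 + 30 + 31 + 30 + 31 + 1 = 457.
The subtraction is earlier − later, so the result is −457 → -457.

-457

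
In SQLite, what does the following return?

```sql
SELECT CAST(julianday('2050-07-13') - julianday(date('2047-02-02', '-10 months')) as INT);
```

Adding -10 months to 2047-02-02 gives 2046-04-02.
28 days remain in April 2046 after the 2nd (30 − 2).
Full months from May 2046 through June 2050 contribute their day counts.
Then 13 days into July 2050.
Total: 28 + 31 + 30 + 31 + 31 + 30 + 31 + 30 + 31 + 31 + 28 + 31 + 30 + 31 + 30 + 31 + 31 + 30 + 31 + 30 + 31 + 31 + 29 + 31 + 30 + 31 + 30 + 31 + 31 + 30 + 31 + 30 + 31 + 31 + 28 + 31 + 30 + 31 + 30 + 31 + 31 + 30 + 31 + 30 + 31 + 31 + 28 + 31 + 30 + 31 + 30 + 13 = 1563.

1563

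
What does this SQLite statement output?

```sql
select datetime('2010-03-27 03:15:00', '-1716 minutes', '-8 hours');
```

1716 minutes = 28h 36m; -1716 minutes from 2010-03-27 03:15:00 is 2010-03-25 22:39:00 (crosses midnight).
-8 hours from 2010-03-25 22:39:00 is 2010-03-25 14:39:00.

2010-03-25 14:39:00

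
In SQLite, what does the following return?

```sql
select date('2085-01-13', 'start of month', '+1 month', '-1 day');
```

`start of month` rewinds 2085-01-13 to 2085-01-01.
Adding +1 month to 2085-01-01 gives 2085-02-01.
Going back 1 day from 2085-02-01 reaches 2085-01-31 (last day of January, 31 days).

2085-01-31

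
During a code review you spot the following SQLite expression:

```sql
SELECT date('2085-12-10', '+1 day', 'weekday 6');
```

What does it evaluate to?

2085-12-15

Advancing 1 more day within December lands on 2085-12-11.
`weekday 6` advances to the next Saturday; 2085-12-11 is a Tuesday, so it moves forward to 2085-12-15.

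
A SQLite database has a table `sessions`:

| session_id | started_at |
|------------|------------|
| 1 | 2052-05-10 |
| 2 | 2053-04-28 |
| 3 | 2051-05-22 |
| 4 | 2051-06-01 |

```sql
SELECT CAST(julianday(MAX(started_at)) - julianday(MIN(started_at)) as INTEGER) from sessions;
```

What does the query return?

MIN = 2051-05-22, MAX = 2053-04-28.
9 days remain in May 2051 after the 22nd (31 − 22).
Full months from June 2051 through March 2053 contribute their day counts.
Then 28 days into April 2053.
Total: 9 + 30 + 31 + 31 + 30 + 31 + 30 + 31 + 31 + 29 + 31 + 30 + 31 + 30 + 31 + 31 + 30 + 31 + 30 + 31 + 31 + 28 + 31 + 28 = 707.

707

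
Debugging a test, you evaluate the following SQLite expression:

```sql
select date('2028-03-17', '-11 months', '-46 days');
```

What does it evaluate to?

2027-03-02

Adding -11 months to 2028-03-17 gives 2027-04-17.
Applying '-46 days' to 2027-04-17: counting 46 days back gives 2027-03-02.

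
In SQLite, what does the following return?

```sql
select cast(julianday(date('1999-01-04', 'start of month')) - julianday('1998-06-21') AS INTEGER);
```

194

`start of month` rewinds 1999-01-04 to 1999-01-01.
9 days remain in June 1998 after the 21st (30 − 21).
Full months from July 1998 through December 1998 contribute their day counts.
Then 1 day into January 1999.
Total: 9 + 31 + 31 + 30 + 31 + 30 + 31 + 1 = 194.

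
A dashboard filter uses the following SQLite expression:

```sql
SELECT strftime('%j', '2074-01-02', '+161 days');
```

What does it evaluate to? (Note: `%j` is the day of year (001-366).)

163

First apply '+161 days': 2074-01-02 → 2074-06-12.
Day-of-year for 2074-06-12: days since 2074-01-01 inclusive = 163, zero-padded to 163.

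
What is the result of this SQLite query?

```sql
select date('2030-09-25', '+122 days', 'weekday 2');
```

Applying '+122 days' to 2030-09-25: counting 122 days forward gives 2031-01-25.
`weekday 2` advances to the next Tuesday; 2031-01-25 is a Saturday, so it moves forward to 2031-01-28.

2031-01-28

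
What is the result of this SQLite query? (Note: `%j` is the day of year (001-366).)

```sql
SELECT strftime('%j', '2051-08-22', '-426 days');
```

First apply '-426 days': 2051-08-22 → 2050-06-22.
Day-of-year for 2050-06-22: days since 2050-01-01 inclusive = 173, zero-padded to 173.

173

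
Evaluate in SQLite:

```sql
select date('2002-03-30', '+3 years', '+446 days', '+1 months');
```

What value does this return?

Adding +3 years to 2002-03-30 gives 2005-03-30.
Applying '+446 days' to 2005-03-30: counting 446 days forward gives 2006-06-19.
Adding +1 month to 2006-06-19 gives 2006-07-19.

2006-07-19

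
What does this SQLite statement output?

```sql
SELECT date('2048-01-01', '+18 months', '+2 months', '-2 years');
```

Adding +18 months to 2048-01-01 gives 2049-07-01.
Adding +2 months to 2049-07-01 gives 2049-09-01.
Adding -2 years to 2049-09-01 gives 2047-09-01.

2047-09-01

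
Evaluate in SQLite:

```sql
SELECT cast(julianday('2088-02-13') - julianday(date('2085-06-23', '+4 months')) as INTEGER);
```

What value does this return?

Adding +4 months to 2085-06-23 gives 2085-10-23.
8 days remain in October 2085 after the 23rd (31 − 23).
Full months from November 2085 through January 2088 contribute their day counts.
Then 13 days into February 2088.
Total: 8 + 30 + 31 + 31 + 28 + 31 + 30 + 31 + 30 + 31 + 31 + 30 + 31 + 30 + 31 + 31 + 28 + 31 + 30 + 31 + 30 + 31 + 31 + 30 + 31 + 30 + 31 + 31 + 13 = 843.

843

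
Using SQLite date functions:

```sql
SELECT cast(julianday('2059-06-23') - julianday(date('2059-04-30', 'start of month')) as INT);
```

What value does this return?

83

`start of month` rewinds 2059-04-30 to 2059-04-01.
29 days remain in April 2059 after the 1st (30 − 1).
May 2059: 31 days.
Then 23 days into June 2059.
Total: 29 + 31 + 23 = 83.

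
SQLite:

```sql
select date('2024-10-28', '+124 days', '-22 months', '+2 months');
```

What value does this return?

2023-07-01

Applying '+124 days' to 2024-10-28: counting 124 days forward gives 2025-03-01.
Adding -22 months to 2025-03-01 gives 2023-05-01.
Adding +2 months to 2023-05-01 gives 2023-07-01.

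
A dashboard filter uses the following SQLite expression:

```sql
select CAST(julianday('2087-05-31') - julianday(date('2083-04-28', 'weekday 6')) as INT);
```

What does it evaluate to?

1491

`weekday 6` advances to the next Saturday; 2083-04-28 is a Wednesday, so it moves forward to 2083-05-01.
30 days remain in May 2083 after the 1st (31 − 1).
Full months from June 2083 through April 2087 contribute their day counts.
Then 31 days into May 2087.
Total: 30 + 30 + 31 + 31 + 30 + 31 + 30 + 31 + 31 + 29 + 31 + 30 + 31 + 30 + 31 + 31 + 30 + 31 + 30 + 31 + 31 + 28 + 31 + 30 + 31 + 30 + 31 + 31 + 30 + 31 + 30 + 31 + 31 + 28 + 31 + 30 + 31 + 30 + 31 + 31 + 30 + 31 + 30 + 31 + 31 + 28 + 31 + 30 + 31 = 1491.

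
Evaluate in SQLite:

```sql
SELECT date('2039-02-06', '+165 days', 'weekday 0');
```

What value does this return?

2039-07-24

Applying '+165 days' to 2039-02-06: counting 165 days forward gives 2039-07-21.
`weekday 0` advances to the next Sunday; 2039-07-21 is a Thursday, so it moves forward to 2039-07-24.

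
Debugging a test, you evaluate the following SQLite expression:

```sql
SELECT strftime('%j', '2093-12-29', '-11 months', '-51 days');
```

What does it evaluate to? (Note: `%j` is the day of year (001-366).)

344

First apply '-11 months', '-51 days': 2093-12-29 → 2092-12-09.
Day-of-year for 2092-12-09: days since 2092-01-01 inclusive = 344, zero-padded to 344.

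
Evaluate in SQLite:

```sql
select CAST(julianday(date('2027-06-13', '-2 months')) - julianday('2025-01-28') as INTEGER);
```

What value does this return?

Adding -2 months to 2027-06-13 gives 2027-04-13.
3 days remain in January 2025 after the 28th (31 − 28).
Full months from February 2025 through March 2027 contribute their day counts.
Then 13 days into April 2027.
Total: 3 + 28 + 31 + 30 + 31 + 30 + 31 + 31 + 30 + 31 + 30 + 31 + 31 + 28 + 31 + 30 + 31 + 30 + 31 + 31 + 30 + 31 + 30 + 31 + 31 + 28 + 31 + 13 = 805.

805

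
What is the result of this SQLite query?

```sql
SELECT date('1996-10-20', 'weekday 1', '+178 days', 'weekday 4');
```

`weekday 1` advances to the next Monday; 1996-10-20 is a Sunday, so it moves forward to 1996-10-21.
Applying '+178 days' to 1996-10-21: counting 178 days forward gives 1997-04-17.
`weekday 4` advances to the next Thursday; 1997-04-17 is already a Thursday, so it stays at 1997-04-17.

1997-04-17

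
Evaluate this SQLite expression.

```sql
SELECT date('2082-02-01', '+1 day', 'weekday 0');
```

Advancing 1 more day within February lands on 2082-02-02.
`weekday 0` advances to the next Sunday; 2082-02-02 is a Monday, so it moves forward to 2082-02-08.

2082-02-08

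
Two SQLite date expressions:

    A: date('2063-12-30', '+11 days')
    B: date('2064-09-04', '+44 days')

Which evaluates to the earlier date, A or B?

A

A = 2064-01-10.
B = 2064-10-18.
A is earlier.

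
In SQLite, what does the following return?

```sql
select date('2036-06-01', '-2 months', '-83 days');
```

2036-01-09

Adding -2 months to 2036-06-01 gives 2036-04-01.
Applying '-83 days' to 2036-04-01: counting 83 days back gives 2036-01-09.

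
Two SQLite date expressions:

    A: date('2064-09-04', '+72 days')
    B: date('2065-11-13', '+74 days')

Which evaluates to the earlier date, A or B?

A = 2064-11-15.
B = 2066-01-26.
A is earlier.

A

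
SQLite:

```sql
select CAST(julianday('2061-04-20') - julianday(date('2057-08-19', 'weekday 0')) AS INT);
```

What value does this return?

1340

`weekday 0` advances to the next Sunday; 2057-08-19 is already a Sunday, so it stays at 2057-08-19.
12 days remain in August 2057 after the 19th (31 − 19).
Full months from September 2057 through March 2061 contribute their day counts.
Then 20 days into April 2061.
Total: 12 + 30 + 31 + 30 + 31 + 31 + 28 + 31 + 30 + 31 + 30 + 31 + 31 + 30 + 31 + 30 + 31 + 31 + 28 + 31 + 30 + 31 + 30 + 31 + 31 + 30 + 31 + 30 + 31 + 31 + 29 + 31 + 30 + 31 + 30 + 31 + 31 + 30 + 31 + 30 + 31 + 31 + 28 + 31 + 20 = 1340.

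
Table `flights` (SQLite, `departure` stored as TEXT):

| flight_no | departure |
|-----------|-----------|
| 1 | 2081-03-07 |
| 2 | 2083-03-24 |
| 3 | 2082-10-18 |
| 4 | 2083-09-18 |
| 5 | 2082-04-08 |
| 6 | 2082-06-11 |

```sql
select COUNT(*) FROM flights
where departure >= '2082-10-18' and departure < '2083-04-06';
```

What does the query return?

Rows in [2082-10-18, 2083-04-06): 2083-03-24, 2082-10-18 → 2 rows.

2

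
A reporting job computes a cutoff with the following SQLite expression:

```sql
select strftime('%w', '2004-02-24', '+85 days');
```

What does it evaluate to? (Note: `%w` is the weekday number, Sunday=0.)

First apply '+85 days': 2004-02-24 → 2004-05-19.
2004-05-19 is a Wednesday; with Sunday=0 that is 3.

3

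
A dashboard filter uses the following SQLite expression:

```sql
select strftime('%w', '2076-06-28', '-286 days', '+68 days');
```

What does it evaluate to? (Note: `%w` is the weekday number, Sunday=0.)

6

First apply '-286 days', '+68 days': 2076-06-28 → 2075-11-23.
2075-11-23 is a Saturday; with Sunday=0 that is 6.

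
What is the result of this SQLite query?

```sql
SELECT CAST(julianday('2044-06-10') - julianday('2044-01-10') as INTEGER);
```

21 days remain in January 2044 after the 10th (31 − 10).
February 2044: 29 days (leap year).
March 2044: 31 days.
April 2044: 30 days.
May 2044: 31 days.
Then 10 days into June 2044.
Total: 21 + 29 + 31 + 30 + 31 + 10 = 152.

152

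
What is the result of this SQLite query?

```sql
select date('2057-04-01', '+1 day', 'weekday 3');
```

2057-04-04

Advancing 1 more day within April lands on 2057-04-02.
`weekday 3` advances to the next Wednesday; 2057-04-02 is a Monday, so it moves forward to 2057-04-04.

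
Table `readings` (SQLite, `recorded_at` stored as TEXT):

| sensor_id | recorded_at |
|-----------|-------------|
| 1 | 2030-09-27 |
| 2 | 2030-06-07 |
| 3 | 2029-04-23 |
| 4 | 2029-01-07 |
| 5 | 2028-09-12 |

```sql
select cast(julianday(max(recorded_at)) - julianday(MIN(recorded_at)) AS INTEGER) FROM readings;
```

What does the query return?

745

MIN = 2028-09-12, MAX = 2030-09-27.
18 days remain in September 2028 after the 12th (30 − 12).
Full months from October 2028 through August 2030 contribute their day counts.
Then 27 days into September 2030.
Total: 18 + 31 + 30 + 31 + 31 + 28 + 31 + 30 + 31 + 30 + 31 + 31 + 30 + 31 + 30 + 31 + 31 + 28 + 31 + 30 + 31 + 30 + 31 + 31 + 27 = 745.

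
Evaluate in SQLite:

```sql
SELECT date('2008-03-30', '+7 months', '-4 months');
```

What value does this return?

Adding +7 months to 2008-03-30 gives 2008-10-30.
Adding -4 months to 2008-10-30 gives 2008-06-30.

2008-06-30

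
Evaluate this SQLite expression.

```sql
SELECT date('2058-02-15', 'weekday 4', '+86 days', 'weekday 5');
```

2058-05-24

`weekday 4` advances to the next Thursday; 2058-02-15 is a Friday, so it moves forward to 2058-02-21.
Applying '+86 days' to 2058-02-21: counting 86 days forward gives 2058-05-18.
`weekday 5` advances to the next Friday; 2058-05-18 is a Saturday, so it moves forward to 2058-05-24.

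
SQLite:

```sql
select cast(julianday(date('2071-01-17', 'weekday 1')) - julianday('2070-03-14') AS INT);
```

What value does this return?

`weekday 1` advances to the next Monday; 2071-01-17 is a Saturday, so it moves forward to 2071-01-19.
17 days remain in March 2070 after the 14th (31 − 14).
Full months from April 2070 through December 2070 contribute their day counts.
Then 19 days into January 2071.
Total: 17 + 30 + 31 + 30 + 31 + 31 + 30 + 31 + 30 + 31 + 19 = 311.

311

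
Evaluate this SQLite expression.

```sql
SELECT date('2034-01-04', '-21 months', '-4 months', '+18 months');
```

2033-06-04

Adding -21 months to 2034-01-04 gives 2032-04-04.
Adding -4 months to 2032-04-04 gives 2031-12-04.
Adding +18 months to 2031-12-04 gives 2033-06-04.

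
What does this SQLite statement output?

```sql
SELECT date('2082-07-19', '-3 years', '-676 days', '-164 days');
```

Adding -3 years to 2082-07-19 gives 2079-07-19.
Applying '-676 days' to 2079-07-19: counting 676 days back gives 2077-09-11.
Applying '-164 days' to 2077-09-11: counting 164 days back gives 2077-03-31.

2077-03-31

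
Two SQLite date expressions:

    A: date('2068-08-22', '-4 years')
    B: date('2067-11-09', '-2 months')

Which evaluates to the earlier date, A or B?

A

A = 2064-08-22.
B = 2067-09-09.
A is earlier.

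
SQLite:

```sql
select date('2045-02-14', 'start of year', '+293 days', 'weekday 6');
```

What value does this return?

2045-10-21

`start of year` rewinds 2045-02-14 to 2045-01-01.
Applying '+293 days' to 2045-01-01: counting 293 days forward gives 2045-10-21.
`weekday 6` advances to the next Saturday; 2045-10-21 is already a Saturday, so it stays at 2045-10-21.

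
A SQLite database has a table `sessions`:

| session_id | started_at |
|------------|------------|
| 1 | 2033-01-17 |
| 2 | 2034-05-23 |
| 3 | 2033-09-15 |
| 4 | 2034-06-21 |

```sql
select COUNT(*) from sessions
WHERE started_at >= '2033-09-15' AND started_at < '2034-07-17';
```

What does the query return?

Rows in [2033-09-15, 2034-07-17): 2034-05-23, 2033-09-15, 2034-06-21 → 3 rows.

3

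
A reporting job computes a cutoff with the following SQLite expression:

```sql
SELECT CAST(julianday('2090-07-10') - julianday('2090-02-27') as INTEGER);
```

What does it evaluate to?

133

1 day remains in February 2090 after the 27th (28 − 27).
March 2090: 31 days.
April 2090: 30 days.
May 2090: 31 days.
June 2090: 30 days.
Then 10 days into July 2090.
Total: 1 + 31 + 30 + 31 + 30 + 10 = 133.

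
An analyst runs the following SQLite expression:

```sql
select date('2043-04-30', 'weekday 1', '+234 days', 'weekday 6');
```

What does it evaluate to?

`weekday 1` advances to the next Monday; 2043-04-30 is a Thursday, so it moves forward to 2043-05-04.
Applying '+234 days' to 2043-05-04: counting 234 days forward gives 2043-12-24.
`weekday 6` advances to the next Saturday; 2043-12-24 is a Thursday, so it moves forward to 2043-12-26.

2043-12-26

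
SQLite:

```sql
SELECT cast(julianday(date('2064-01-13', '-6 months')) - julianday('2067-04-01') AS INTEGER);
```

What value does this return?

-1358

Adding -6 months to 2064-01-13 gives 2063-07-13.
18 days remain in July 2063 after the 13th (31 − 13).
Full months from August 2063 through March 2067 contribute their day counts.
Then 1 day into April 2067.
Total: 18 + 31 + 30 + 31 + 30 + 31 + 31 + 29 + 31 + 30 + 31 + 30 + 31 + 31 + 30 + 31 + 30 + 31 + 31 + 28 + 31 + 30 + 31 + 30 + 31 + 31 + 30 + 31 + 30 + 31 + 31 + 28 + 31 + 30 + 31 + 30 + 31 + 31 + 30 + 31 + 30 + 31 + 31 + 28 + 31 + 1 = 1358.
The subtraction is earlier − later, so the result is −1358 → -1358.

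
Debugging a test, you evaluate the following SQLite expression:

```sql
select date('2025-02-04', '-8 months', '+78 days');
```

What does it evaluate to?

Adding -8 months to 2025-02-04 gives 2024-06-04.
Applying '+78 days' to 2024-06-04: counting 78 days forward gives 2024-08-21.

2024-08-21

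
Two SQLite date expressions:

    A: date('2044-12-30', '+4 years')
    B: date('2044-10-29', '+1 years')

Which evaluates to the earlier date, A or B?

B

A = 2048-12-30.
B = 2045-10-29.
B is earlier.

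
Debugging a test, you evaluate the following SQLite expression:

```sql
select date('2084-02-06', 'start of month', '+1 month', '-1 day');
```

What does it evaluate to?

2084-02-29

`start of month` rewinds 2084-02-06 to 2084-02-01.
Adding +1 month to 2084-02-01 gives 2084-03-01.
Going back 1 day from 2084-03-01 reaches 2084-02-29 (last day of February, 29 days).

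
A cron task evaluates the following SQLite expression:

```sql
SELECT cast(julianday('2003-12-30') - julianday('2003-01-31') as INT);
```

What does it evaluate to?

0 days remain in January 2003 after the 31st (31 − 31).
Full months from February 2003 through November 2003 contribute their day counts.
Then 30 days into December 2003.
Total: 0 + 28 + 31 + 30 + 31 + 30 + 31 + 31 + 30 + 31 + 30 + 30 = 333.

333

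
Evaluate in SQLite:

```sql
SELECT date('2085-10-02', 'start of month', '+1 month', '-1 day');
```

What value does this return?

`start of month` rewinds 2085-10-02 to 2085-10-01.
Adding +1 month to 2085-10-01 gives 2085-11-01.
Going back 1 day from 2085-11-01 reaches 2085-10-31 (last day of October, 31 days).

2085-10-31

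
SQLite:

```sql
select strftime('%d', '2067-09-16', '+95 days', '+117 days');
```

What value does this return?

First apply '+95 days', '+117 days': 2067-09-16 → 2068-04-15.
`%d` extracts the 2-digit day of month: 15.

15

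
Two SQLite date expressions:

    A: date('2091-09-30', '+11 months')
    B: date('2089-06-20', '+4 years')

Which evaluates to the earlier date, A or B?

A = 2092-08-30.
B = 2093-06-20.
A is earlier.

A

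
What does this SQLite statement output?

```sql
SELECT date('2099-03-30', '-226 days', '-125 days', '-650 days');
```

2096-07-02

Applying '-226 days' to 2099-03-30: counting 226 days back gives 2098-08-16.
Applying '-125 days' to 2098-08-16: counting 125 days back gives 2098-04-13.
Applying '-650 days' to 2098-04-13: counting 650 days back gives 2096-07-02.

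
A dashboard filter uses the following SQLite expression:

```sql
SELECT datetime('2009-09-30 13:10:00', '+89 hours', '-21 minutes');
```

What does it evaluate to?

2009-10-04 05:49:00

+89 hours from 2009-09-30 13:10:00 is 2009-10-04 06:10:00 (crosses midnight).
-21 minutes from 2009-10-04 06:10:00 is 2009-10-04 05:49:00.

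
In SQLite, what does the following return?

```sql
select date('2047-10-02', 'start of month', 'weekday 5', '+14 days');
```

`start of month` rewinds 2047-10-02 to 2047-10-01.
`weekday 5` advances to the next Friday; 2047-10-01 is a Tuesday, so it moves forward to 2047-10-04.
Advancing 14 more days within October lands on 2047-10-18.

2047-10-18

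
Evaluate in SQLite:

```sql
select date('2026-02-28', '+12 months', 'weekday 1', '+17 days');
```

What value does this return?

Adding +12 months to 2026-02-28 gives 2027-02-28.
`weekday 1` advances to the next Monday; 2027-02-28 is a Sunday, so it moves forward to 2027-03-01.
Advancing 17 more days within March lands on 2027-03-18.

2027-03-18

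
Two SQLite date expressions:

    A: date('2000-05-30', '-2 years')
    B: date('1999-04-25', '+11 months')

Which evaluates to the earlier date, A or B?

A

A = 1998-05-30.
B = 2000-03-25.
A is earlier.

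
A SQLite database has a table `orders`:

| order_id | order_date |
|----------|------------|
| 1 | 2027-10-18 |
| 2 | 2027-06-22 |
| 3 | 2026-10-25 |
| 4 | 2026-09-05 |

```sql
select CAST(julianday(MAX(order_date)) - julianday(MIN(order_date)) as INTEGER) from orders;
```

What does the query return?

408

MIN = 2026-09-05, MAX = 2027-10-18.
25 days remain in September 2026 after the 5th (30 − 5).
Full months from October 2026 through September 2027 contribute their day counts.
Then 18 days into October 2027.
Total: 25 + 31 + 30 + 31 + 31 + 28 + 31 + 30 + 31 + 30 + 31 + 31 + 30 + 18 = 408.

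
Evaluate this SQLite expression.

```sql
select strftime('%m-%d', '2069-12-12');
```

12-12

`%m-%d` extracts the month-day: 12-12.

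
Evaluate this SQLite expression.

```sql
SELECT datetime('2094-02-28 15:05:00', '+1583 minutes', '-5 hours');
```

2094-03-01 12:28:00

1583 minutes = 26h 23m; +1583 minutes from 2094-02-28 15:05:00 is 2094-03-01 17:28:00 (crosses midnight).
-5 hours from 2094-03-01 17:28:00 is 2094-03-01 12:28:00.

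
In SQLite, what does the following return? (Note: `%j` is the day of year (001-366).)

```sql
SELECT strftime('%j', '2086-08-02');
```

214

Day-of-year for 2086-08-02: days since 2086-01-01 inclusive = 214, zero-padded to 214.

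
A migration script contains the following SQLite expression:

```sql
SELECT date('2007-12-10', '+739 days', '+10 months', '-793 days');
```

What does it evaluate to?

2008-08-16

Applying '+739 days' to 2007-12-10: counting 739 days forward gives 2009-12-18.
Adding +10 months to 2009-12-18 gives 2010-10-18.
Applying '-793 days' to 2010-10-18: counting 793 days back gives 2008-08-16.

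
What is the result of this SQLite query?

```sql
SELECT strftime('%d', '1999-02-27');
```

27

`%d` extracts the 2-digit day of month: 27.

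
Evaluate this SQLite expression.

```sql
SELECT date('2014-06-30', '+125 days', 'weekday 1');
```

Applying '+125 days' to 2014-06-30: counting 125 days forward gives 2014-11-02.
`weekday 1` advances to the next Monday; 2014-11-02 is a Sunday, so it moves forward to 2014-11-03.

2014-11-03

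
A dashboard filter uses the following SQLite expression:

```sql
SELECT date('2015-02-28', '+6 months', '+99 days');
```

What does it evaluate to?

2015-12-05

Adding +6 months to 2015-02-28 gives 2015-08-28.
Applying '+99 days' to 2015-08-28: counting 99 days forward gives 2015-12-05.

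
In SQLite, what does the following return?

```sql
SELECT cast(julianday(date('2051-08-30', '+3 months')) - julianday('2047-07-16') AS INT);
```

Adding +3 months to 2051-08-30 gives 2051-11-30.
15 days remain in July 2047 after the 16th (31 − 16).
Full months from August 2047 through October 2051 contribute their day counts.
Then 30 days into November 2051.
Total: 15 + 31 + 30 + 31 + 30 + 31 + 31 + 29 + 31 + 30 + 31 + 30 + 31 + 31 + 30 + 31 + 30 + 31 + 31 + 28 + 31 + 30 + 31 + 30 + 31 + 31 + 30 + 31 + 30 + 31 + 31 + 28 + 31 + 30 + 31 + 30 + 31 + 31 + 30 + 31 + 30 + 31 + 31 + 28 + 31 + 30 + 31 + 30 + 31 + 31 + 30 + 31 + 30 = 1598.

1598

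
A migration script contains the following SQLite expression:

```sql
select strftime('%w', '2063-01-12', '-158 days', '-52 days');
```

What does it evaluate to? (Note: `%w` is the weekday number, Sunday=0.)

First apply '-158 days', '-52 days': 2063-01-12 → 2062-06-16.
2062-06-16 is a Friday; with Sunday=0 that is 5.

5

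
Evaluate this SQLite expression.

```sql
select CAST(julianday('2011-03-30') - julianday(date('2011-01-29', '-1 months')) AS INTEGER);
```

91

Adding -1 month to 2011-01-29 gives 2010-12-29.
2 days remain in December 2010 after the 29th (31 − 29).
January 2011: 31 days.
February 2011: 28 days.
Then 30 days into March 2011.
Total: 2 + 31 + 28 + 30 = 91.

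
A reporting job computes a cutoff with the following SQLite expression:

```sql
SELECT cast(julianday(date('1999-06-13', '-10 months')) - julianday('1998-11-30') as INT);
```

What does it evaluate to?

-109

Adding -10 months to 1999-06-13 gives 1998-08-13.
18 days remain in August 1998 after the 13th (31 − 13).
September 1998: 30 days.
October 1998: 31 days.
Then 30 days into November 1998.
Total: 18 + 30 + 31 + 30 = 109.
The subtraction is earlier − later, so the result is −109 → -109.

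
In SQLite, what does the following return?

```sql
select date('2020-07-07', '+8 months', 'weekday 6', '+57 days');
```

2021-05-09

Adding +8 months to 2020-07-07 gives 2021-03-07.
`weekday 6` advances to the next Saturday; 2021-03-07 is a Sunday, so it moves forward to 2021-03-13.
Applying '+57 days' to 2021-03-13: counting 57 days forward gives 2021-05-09.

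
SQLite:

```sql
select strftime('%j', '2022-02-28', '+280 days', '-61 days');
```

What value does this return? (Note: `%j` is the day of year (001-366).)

First apply '+280 days', '-61 days': 2022-02-28 → 2022-10-05.
Day-of-year for 2022-10-05: days since 2022-01-01 inclusive = 278, zero-padded to 278.

278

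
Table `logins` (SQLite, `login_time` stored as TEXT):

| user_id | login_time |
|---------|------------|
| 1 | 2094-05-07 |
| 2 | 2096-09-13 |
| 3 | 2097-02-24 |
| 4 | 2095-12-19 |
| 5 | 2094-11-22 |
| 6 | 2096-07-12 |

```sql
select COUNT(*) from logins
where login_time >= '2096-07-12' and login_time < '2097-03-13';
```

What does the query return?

3

Rows in [2096-07-12, 2097-03-13): 2096-09-13, 2097-02-24, 2096-07-12 → 3 rows.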